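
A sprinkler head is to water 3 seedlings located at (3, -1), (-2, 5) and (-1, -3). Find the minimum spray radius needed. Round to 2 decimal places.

4.14

Call the three points A, B, C in the order given.
Side lengths²: AB² = 61, AC² = 20, BC² = 65.
Since BC² = 65 < 61 + 20 = 81, the triangle is acute, so the smallest enclosing circle is the circumcircle.
Circumcentre = (-19/34, 19/17), r² = 19825/1156.
r = √(19825/1156) ≈ 4.14.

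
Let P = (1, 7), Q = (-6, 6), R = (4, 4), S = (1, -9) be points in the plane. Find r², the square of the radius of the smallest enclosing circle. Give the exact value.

3425/49

A smallest enclosing disk is always determined by at most three of the input points on its boundary.
The minimum enclosing circle is determined by three boundary points: P, Q, S.
Their circumcentre is (-10/7, -1) with r² = 3425/49.
The farthest remaining point R is at distance² 2669/49 ≤ 3425/49.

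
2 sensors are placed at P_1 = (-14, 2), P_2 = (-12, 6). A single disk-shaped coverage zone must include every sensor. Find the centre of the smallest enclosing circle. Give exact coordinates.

The smallest circle enclosing two points has them as diameter endpoints.
Centre = midpoint = (-13, 4); r² = |P_1P_2|²/4 = 20/4 = 5.
Centre = (-13, 4).

(-13, 4)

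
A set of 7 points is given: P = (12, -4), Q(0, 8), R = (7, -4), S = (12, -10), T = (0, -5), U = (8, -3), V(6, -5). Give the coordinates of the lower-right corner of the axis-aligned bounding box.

(12, -10)

x-range [0, 12], y-range [-10, 8].
The lower-right corner is (12, -10).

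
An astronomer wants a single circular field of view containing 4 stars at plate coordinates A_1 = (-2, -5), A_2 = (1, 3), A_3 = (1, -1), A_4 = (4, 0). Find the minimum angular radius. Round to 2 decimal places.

4.29

The minimum enclosing circle is determined by three boundary points: A_1, A_2, A_4.
Their circumcentre is (-3/22, -25/22) with r² = 4453/242.
The farthest remaining point A_3 is at distance² 317/242 ≤ 4453/242.
r = √(4453/242) ≈ 4.29.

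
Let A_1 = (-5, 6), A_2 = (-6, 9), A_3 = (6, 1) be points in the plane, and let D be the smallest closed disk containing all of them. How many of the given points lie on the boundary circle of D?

2

Side lengths²: A_1A_2² = 10, A_1A_3² = 146, A_2A_3² = 208.
Since A_2A_3² = 208 ≥ 146 + 10 = 156, the angle opposite A_2A_3 is not acute, so the smallest enclosing circle has A_2A_3 as diameter.
Centre = midpoint of A_2A_3 = (0, 5), r² = 208/4 = 52.
The points at distance exactly r from the centre are A_2, A_3 — 2 points.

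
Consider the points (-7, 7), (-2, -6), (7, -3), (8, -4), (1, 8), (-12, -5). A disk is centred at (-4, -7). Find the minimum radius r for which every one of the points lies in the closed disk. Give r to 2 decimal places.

15.81

The required radius is the distance from (-4, -7) to the farthest point.
Squared distances: 205, 5, 137, 153, 250, 68.
Maximum is 250, attained at (1, 8).
r = √250 ≈ 15.81.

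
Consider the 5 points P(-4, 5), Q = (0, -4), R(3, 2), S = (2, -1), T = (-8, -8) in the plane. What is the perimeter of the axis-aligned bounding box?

Width = max x − min x = 3 − (-8) = 11.
Height = max y − min y = 5 − (-8) = 13.
Perimeter = 2(11 + 13) = 48.

48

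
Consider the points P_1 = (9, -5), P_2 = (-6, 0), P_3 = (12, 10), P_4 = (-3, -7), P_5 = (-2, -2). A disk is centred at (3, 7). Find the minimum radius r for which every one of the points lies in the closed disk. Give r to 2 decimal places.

15.23

The required radius is the distance from (3, 7) to the farthest point.
Squared distances: 180, 130, 90, 232, 106.
Maximum is 232, attained at P_4.
r = √232 ≈ 15.23.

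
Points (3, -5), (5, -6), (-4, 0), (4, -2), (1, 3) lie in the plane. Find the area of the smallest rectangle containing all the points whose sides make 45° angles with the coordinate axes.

60

In coordinates u = x + y, v = x − y the rectangle is axis-aligned; the map (x,y)→(u,v) scales areas by 2.
u-values: -2, -1, -4, 2, 4; range = 4 − (-4) = 8.
v-values: 8, 11, -4, 6, -2; range = 11 − (-4) = 15.
Area = (8 × 15) / 2 = 60.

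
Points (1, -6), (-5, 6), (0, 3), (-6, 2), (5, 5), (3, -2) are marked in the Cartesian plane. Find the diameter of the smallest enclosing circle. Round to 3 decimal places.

13.844

The minimum enclosing circle is determined by three boundary points: (1, -6), (-5, 6), (5, 5).
Their circumcentre is (-9/19, 29/38) with r² = 69185/1444.
The farthest remaining point (-6, 2) is at distance² 46309/1444 ≤ 69185/1444.
Diameter = 2r = 2√(69185/1444) ≈ 13.844.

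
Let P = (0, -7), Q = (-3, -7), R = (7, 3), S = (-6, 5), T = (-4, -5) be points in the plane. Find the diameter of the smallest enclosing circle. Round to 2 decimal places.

The minimum enclosing circle of a finite set is fixed by two of the points (as a diameter) or three (as a circumcircle).
The minimum enclosing circle is determined by three boundary points: Q, R, S.
Their circumcentre is (-0.1, 0.1) with r² = 58.82.
The farthest remaining point P is at distance² 50.42 ≤ 58.82.
Diameter = 2r = 2√(58.82) ≈ 15.34.

15.34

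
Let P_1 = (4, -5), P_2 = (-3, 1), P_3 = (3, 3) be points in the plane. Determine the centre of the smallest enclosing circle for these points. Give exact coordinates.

Side lengths²: P_1P_2² = 85, P_1P_3² = 65, P_2P_3² = 40.
Since P_1P_2² = 85 < 65 + 40 = 105, the triangle is acute, so the smallest enclosing circle is the circumcircle.
Circumcentre = (1.1, -1.3), r² = 22.1.
Centre = (1.1, -1.3).

(1.1, -1.3)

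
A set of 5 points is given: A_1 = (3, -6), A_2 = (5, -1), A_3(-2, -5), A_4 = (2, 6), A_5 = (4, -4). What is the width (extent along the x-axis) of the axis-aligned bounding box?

max x = 5, min x = -2, so width = 7.

7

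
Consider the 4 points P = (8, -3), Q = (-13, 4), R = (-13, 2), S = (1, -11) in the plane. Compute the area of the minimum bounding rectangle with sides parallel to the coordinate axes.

x ranges over [-13, 8], width 21.
y ranges over [-11, 4], height 15.
Area = 21 × 15 = 315.

315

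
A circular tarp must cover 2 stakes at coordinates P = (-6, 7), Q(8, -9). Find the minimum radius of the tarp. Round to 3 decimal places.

The smallest circle enclosing two points has them as diameter endpoints.
Centre = midpoint = (1, -1); r² = |PQ|²/4 = 452/4 = 113.
r = √113 ≈ 10.630.

10.630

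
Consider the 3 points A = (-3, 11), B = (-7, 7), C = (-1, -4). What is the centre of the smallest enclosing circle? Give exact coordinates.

(-2, 3.5)

Side lengths²: AB² = 32, AC² = 229, BC² = 157.
Since AC² = 229 ≥ 157 + 32 = 189, the angle opposite AC is not acute, so the smallest enclosing circle has AC as diameter.
Centre = midpoint of AC = (-2, 3.5), r² = 229/4 = 57.25.
Centre = (-2, 3.5).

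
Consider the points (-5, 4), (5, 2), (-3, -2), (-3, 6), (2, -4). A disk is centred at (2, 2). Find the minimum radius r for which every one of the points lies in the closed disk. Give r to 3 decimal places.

The required radius is the distance from (2, 2) to the farthest point.
Squared distances: 53, 9, 41, 41, 36.
Maximum is 53, attained at (-5, 4).
r = √53 ≈ 7.280.

7.280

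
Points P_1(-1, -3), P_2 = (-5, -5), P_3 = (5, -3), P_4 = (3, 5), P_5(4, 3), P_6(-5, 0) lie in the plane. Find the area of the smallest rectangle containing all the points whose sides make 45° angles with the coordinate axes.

In coordinates u = x + y, v = x − y the rectangle is axis-aligned; the map (x,y)→(u,v) scales areas by 2.
u-values: -4, -10, 2, 8, 7, -5; range = 8 − (-10) = 18.
v-values: 2, 0, 8, -2, 1, -5; range = 8 − (-5) = 13.
Area = (18 × 13) / 2 = 117.

117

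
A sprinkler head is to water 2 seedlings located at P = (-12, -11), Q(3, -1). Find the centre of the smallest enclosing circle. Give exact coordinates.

(-4.5, -6)

The smallest circle enclosing two points has them as diameter endpoints.
Centre = midpoint = (-4.5, -6); r² = |PQ|²/4 = 325/4 = 81.25.
Centre = (-4.5, -6).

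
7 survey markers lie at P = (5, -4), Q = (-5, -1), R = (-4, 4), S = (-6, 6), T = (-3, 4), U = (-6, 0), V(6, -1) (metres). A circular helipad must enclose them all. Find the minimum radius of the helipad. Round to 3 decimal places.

The farthest pair is P–S with squared distance 221. The circle on this segment as diameter has centre (-0.5, 1) and r² = 221/4 = 55.25.
Check Q: distance² to centre = 24.25 ≤ 55.25, so it lies inside.
All remaining points lie in this disk, and no smaller disk contains both endpoints, so this is the minimum enclosing circle.
r = √(55.25) ≈ 7.433.

7.433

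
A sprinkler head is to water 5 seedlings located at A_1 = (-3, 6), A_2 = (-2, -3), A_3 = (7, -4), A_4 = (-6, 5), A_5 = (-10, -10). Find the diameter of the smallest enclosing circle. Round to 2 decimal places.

The minimum enclosing circle of a finite set is fixed by two of the points (as a diameter) or three (as a circumcircle).
The minimum enclosing circle is determined by three boundary points: A_1, A_3, A_5.
Their circumcentre is (-123/46, -169/46) with r² = 99125/1058.
The farthest remaining point A_4 is at distance² 91305/1058 ≤ 99125/1058.
Diameter = 2r = 2√(99125/1058) ≈ 19.36.

19.36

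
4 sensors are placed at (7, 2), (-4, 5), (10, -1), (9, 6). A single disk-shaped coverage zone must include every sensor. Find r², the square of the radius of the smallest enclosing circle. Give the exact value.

58

A smallest enclosing disk is always determined by at most three of the input points on its boundary.
The farthest pair is (-4, 5)–(10, -1) with squared distance 232. The circle on this segment as diameter has centre (3, 2) and r² = 232/4 = 58.
Check (7, 2): distance² to centre = 16 ≤ 58, so it lies inside.
All remaining points lie in this disk, and no smaller disk contains both endpoints, so this is the minimum enclosing circle.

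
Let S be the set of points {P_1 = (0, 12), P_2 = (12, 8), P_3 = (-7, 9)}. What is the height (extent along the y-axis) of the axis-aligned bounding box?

4

max y = 12, min y = 8, so height = 4.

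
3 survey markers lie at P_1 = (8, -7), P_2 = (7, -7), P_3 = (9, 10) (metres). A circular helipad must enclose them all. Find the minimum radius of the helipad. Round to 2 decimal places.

8.56

Side lengths²: P_1P_2² = 1, P_1P_3² = 290, P_2P_3² = 293.
Since P_2P_3² = 293 ≥ 290 + 1 = 291, the angle opposite P_2P_3 is not acute, so the smallest enclosing circle has P_2P_3 as diameter.
Centre = midpoint of P_2P_3 = (8, 1.5), r² = 293/4 = 73.25.
r = √(73.25) ≈ 8.56.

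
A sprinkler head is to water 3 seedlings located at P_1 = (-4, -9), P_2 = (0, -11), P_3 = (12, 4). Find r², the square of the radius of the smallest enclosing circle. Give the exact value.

106.25

Side lengths²: P_1P_2² = 20, P_1P_3² = 425, P_2P_3² = 369.
Since P_1P_3² = 425 ≥ 369 + 20 = 389, the angle opposite P_1P_3 is not acute, so the smallest enclosing circle has P_1P_3 as diameter.
Centre = midpoint of P_1P_3 = (4, -2.5), r² = 425/4 = 106.25.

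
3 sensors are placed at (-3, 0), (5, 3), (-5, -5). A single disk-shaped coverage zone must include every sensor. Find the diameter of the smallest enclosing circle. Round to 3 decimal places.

Call the three points A, B, C in the order given.
Side lengths²: AB² = 73, AC² = 29, BC² = 164.
Since BC² = 164 ≥ 73 + 29 = 102, the angle opposite BC is not acute, so the smallest enclosing circle has BC as diameter.
Centre = midpoint of BC = (0, -1), r² = 164/4 = 41.
Diameter = 2r = 2√41 ≈ 12.806.

12.806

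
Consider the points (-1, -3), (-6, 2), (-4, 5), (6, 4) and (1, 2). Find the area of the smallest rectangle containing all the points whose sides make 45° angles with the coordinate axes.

In coordinates u = x + y, v = x − y the rectangle is axis-aligned; the map (x,y)→(u,v) scales areas by 2.
u-values: -4, -4, 1, 10, 3; range = 10 − (-4) = 14.
v-values: 2, -8, -9, 2, -1; range = 2 − (-9) = 11.
Area = (14 × 11) / 2 = 77.

77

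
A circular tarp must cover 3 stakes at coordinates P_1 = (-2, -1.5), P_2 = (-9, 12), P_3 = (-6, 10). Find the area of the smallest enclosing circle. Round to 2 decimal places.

181.62

Side lengths²: P_1P_2² = 231.25, P_1P_3² = 148.25, P_2P_3² = 13.
Since P_1P_2² = 231.25 ≥ 148.25 + 13 = 161.25, the angle opposite P_1P_2 is not acute, so the smallest enclosing circle has P_1P_2 as diameter.
Centre = midpoint of P_1P_2 = (-5.5, 5.25), r² = 231.25/4 = 57.8125.
Area = π·r² = π·57.8125 ≈ 181.62.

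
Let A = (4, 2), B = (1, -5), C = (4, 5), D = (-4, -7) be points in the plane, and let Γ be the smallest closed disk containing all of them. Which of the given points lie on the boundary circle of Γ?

C, D

The farthest pair is C–D with squared distance 208. The circle on this segment as diameter has centre (0, -1) and r² = 208/4 = 52.
Check A: distance² to centre = 25 ≤ 52, so it lies inside.
All remaining points lie in this disk, and no smaller disk contains both endpoints, so this is the minimum enclosing circle.
The points at distance exactly r from the centre are C, D — 2 points.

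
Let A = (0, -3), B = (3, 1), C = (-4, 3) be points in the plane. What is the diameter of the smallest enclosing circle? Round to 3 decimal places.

Side lengths²: AB² = 25, AC² = 52, BC² = 53.
Since BC² = 53 < 52 + 25 = 77, the triangle is acute, so the smallest enclosing circle is the circumcircle.
Circumcentre = (-29/34, 13/17), r² = 17225/1156.
Diameter = 2r = 2√(17225/1156) ≈ 7.720.

7.720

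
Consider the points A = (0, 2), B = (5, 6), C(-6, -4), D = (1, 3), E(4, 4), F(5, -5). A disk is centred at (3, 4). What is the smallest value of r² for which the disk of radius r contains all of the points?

The required radius is the distance from (3, 4) to the farthest point.
Squared distances: 13, 8, 145, 5, 1, 85.
Maximum is 145, attained at C.

145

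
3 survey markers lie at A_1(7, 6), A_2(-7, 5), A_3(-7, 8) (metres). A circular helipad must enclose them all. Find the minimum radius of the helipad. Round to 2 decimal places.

Side lengths²: A_1A_2² = 197, A_1A_3² = 200, A_2A_3² = 9.
Since A_1A_3² = 200 < 197 + 9 = 206, the triangle is acute, so the smallest enclosing circle is the circumcircle.
Circumcentre = (-1/14, 6.5), r² = 4925/98.
r = √(4925/98) ≈ 7.09.

7.09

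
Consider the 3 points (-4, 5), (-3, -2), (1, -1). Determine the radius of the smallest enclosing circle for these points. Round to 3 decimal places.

Call the three points A, B, C in the order given.
Side lengths²: AB² = 50, AC² = 61, BC² = 17.
Since AC² = 61 < 50 + 17 = 67, the triangle is acute, so the smallest enclosing circle is the circumcircle.
Circumcentre = (-105/58, 101/58), r² = 25925/1682.
r = √(25925/1682) ≈ 3.926.

3.926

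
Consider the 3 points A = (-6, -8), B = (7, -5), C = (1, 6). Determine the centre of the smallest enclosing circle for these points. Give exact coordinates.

(-25/46, -91/46)

Side lengths²: AB² = 178, AC² = 245, BC² = 157.
Since AC² = 245 < 178 + 157 = 335, the triangle is acute, so the smallest enclosing circle is the circumcircle.
Circumcentre = (-25/46, -91/46), r² = 69865/1058.
Centre = (-25/46, -91/46).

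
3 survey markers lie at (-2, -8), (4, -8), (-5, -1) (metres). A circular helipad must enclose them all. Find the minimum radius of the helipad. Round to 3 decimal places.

5.701

Call the three points A, B, C in the order given.
Side lengths²: AB² = 36, AC² = 58, BC² = 130.
Since BC² = 130 ≥ 58 + 36 = 94, the angle opposite BC is not acute, so the smallest enclosing circle has BC as diameter.
Centre = midpoint of BC = (-0.5, -4.5), r² = 130/4 = 32.5.
r = √(32.5) ≈ 5.701.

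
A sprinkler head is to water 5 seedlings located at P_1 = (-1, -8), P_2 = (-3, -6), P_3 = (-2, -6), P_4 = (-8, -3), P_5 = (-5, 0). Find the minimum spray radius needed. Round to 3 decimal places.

4.534

By Welzl's lemma the MEC is supported by two points (diametrically opposite) or three points (on a circumcircle).
The minimum enclosing circle is determined by three boundary points: P_1, P_4, P_5.
Their circumcentre is (-11/3, -13/3) with r² = 185/9.
The farthest remaining point P_3 is at distance² 50/9 ≤ 185/9.
r = √(185/9) ≈ 4.534.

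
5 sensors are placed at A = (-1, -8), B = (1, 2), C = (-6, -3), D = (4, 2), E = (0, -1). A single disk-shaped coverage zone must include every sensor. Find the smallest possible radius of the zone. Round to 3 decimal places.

A smallest enclosing disk is always determined by at most three of the input points on its boundary.
The minimum enclosing circle is determined by three boundary points: A, C, D.
Their circumcentre is (-1/6, -13/6) with r² = 625/18.
The farthest remaining point B is at distance² 337/18 ≤ 625/18.
r = √(625/18) ≈ 5.893.

5.893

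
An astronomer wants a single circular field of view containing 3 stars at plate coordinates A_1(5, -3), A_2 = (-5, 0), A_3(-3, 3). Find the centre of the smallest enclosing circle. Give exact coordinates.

Side lengths²: A_1A_2² = 109, A_1A_3² = 100, A_2A_3² = 13.
Since A_1A_2² = 109 < 100 + 13 = 113, the triangle is acute, so the smallest enclosing circle is the circumcircle.
Circumcentre = (1/12, -11/9), r² = 35425/1296.
Centre = (1/12, -11/9).

(1/12, -11/9)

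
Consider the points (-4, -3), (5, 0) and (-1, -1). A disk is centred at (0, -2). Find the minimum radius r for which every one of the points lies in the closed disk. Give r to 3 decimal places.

The required radius is the distance from (0, -2) to the farthest point.
Squared distances: 17, 29, 2.
Maximum is 29, attained at (5, 0).
r = √29 ≈ 5.385.

5.385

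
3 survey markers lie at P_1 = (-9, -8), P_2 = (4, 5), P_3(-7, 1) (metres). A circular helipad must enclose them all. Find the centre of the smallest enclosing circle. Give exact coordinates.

Side lengths²: P_1P_2² = 338, P_1P_3² = 85, P_2P_3² = 137.
Since P_1P_2² = 338 ≥ 137 + 85 = 222, the angle opposite P_1P_2 is not acute, so the smallest enclosing circle has P_1P_2 as diameter.
Centre = midpoint of P_1P_2 = (-2.5, -1.5), r² = 338/4 = 84.5.
Centre = (-2.5, -1.5).

(-2.5, -1.5)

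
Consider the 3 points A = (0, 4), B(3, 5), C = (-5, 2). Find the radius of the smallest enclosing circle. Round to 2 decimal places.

4.27

Side lengths²: AB² = 10, AC² = 29, BC² = 73.
Since BC² = 73 ≥ 29 + 10 = 39, the angle opposite BC is not acute, so the smallest enclosing circle has BC as diameter.
Centre = midpoint of BC = (-1, 3.5), r² = 73/4 = 18.25.
r = √(18.25) ≈ 4.27.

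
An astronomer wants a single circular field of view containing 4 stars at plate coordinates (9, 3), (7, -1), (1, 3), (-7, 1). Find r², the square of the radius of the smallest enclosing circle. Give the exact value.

By Welzl's lemma the MEC is supported by two points (diametrically opposite) or three points (on a circumcircle).
The farthest pair is (9, 3)–(-7, 1) with squared distance 260. The circle on this segment as diameter has centre (1, 2) and r² = 260/4 = 65.
Check (7, -1): distance² to centre = 45 ≤ 65, so it lies inside.
All remaining points lie in this disk, and no smaller disk contains both endpoints, so this is the minimum enclosing circle.

65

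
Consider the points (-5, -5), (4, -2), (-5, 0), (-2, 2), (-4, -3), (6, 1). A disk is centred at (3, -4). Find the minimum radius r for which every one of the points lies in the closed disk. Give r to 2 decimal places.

8.94

The required radius is the distance from (3, -4) to the farthest point.
Squared distances: 65, 5, 80, 61, 50, 34.
Maximum is 80, attained at (-5, 0).
r = √80 ≈ 8.94.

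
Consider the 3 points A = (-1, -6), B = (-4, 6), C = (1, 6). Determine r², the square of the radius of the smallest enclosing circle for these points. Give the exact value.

39.3125

Side lengths²: AB² = 153, AC² = 148, BC² = 25.
Since AB² = 153 < 148 + 25 = 173, the triangle is acute, so the smallest enclosing circle is the circumcircle.
Circumcentre = (-1.5, 0.25), r² = 39.3125.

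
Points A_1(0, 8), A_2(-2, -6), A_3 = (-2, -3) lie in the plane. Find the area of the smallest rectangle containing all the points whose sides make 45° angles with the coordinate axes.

96

In coordinates u = x + y, v = x − y the rectangle is axis-aligned; the map (x,y)→(u,v) scales areas by 2.
u-values: 8, -8, -5; range = 8 − (-8) = 16.
v-values: -8, 4, 1; range = 4 − (-8) = 12.
Area = (16 × 12) / 2 = 96.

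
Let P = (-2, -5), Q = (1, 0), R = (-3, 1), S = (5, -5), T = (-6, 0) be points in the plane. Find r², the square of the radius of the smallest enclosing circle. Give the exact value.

The farthest pair is S–T with squared distance 146. The circle on this segment as diameter has centre (-0.5, -2.5) and r² = 146/4 = 36.5.
Check P: distance² to centre = 8.5 ≤ 36.5, so it lies inside.
All remaining points lie in this disk, and no smaller disk contains both endpoints, so this is the minimum enclosing circle.

36.5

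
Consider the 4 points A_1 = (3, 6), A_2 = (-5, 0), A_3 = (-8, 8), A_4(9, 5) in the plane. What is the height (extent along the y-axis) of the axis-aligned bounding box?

8

max y = 8, min y = 0, so height = 8.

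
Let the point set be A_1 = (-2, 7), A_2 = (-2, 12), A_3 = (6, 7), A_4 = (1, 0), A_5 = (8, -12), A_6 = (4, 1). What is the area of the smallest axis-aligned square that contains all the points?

The bounding box has width 10 and height 24.
An axis-aligned square enclosing the set must have side ≥ max(width, height).
So the minimum side is max(10, 24) = 24.
Area = 24² = 576.

576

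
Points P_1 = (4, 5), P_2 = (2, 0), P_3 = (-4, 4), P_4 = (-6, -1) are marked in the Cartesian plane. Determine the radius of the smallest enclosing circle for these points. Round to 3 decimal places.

5.831

The farthest pair is P_1–P_4 with squared distance 136. The circle on this segment as diameter has centre (-1, 2) and r² = 136/4 = 34.
Check P_2: distance² to centre = 13 ≤ 34, so it lies inside.
All remaining points lie in this disk, and no smaller disk contains both endpoints, so this is the minimum enclosing circle.
r = √34 ≈ 5.831.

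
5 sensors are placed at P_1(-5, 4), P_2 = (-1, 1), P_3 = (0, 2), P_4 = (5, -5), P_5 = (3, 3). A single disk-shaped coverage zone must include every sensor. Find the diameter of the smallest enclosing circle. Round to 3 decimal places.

By Welzl's lemma the MEC is supported by two points (diametrically opposite) or three points (on a circumcircle).
The farthest pair is P_1–P_4 with squared distance 181. The circle on this segment as diameter has centre (0, -0.5) and r² = 181/4 = 45.25.
Check P_2: distance² to centre = 3.25 ≤ 45.25, so it lies inside.
All remaining points lie in this disk, and no smaller disk contains both endpoints, so this is the minimum enclosing circle.
Diameter = 2r = 2√(45.25) ≈ 13.454.

13.454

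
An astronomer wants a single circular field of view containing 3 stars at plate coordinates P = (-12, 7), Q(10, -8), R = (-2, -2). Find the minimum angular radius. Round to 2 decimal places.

13.31

Side lengths²: PQ² = 709, PR² = 181, QR² = 180.
Since PQ² = 709 ≥ 181 + 180 = 361, the angle opposite PQ is not acute, so the smallest enclosing circle has PQ as diameter.
Centre = midpoint of PQ = (-1, -0.5), r² = 709/4 = 177.25.
r = √(177.25) ≈ 13.31.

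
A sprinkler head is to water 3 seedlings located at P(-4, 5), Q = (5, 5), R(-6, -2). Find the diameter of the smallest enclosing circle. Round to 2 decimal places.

13.04

Side lengths²: PQ² = 81, PR² = 53, QR² = 170.
Since QR² = 170 ≥ 81 + 53 = 134, the angle opposite QR is not acute, so the smallest enclosing circle has QR as diameter.
Centre = midpoint of QR = (-0.5, 1.5), r² = 170/4 = 42.5.
Diameter = 2r = 2√(42.5) ≈ 13.04.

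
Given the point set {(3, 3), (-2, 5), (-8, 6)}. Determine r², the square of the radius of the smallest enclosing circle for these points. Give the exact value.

32.5

Call the three points A, B, C in the order given.
Side lengths²: AB² = 29, AC² = 130, BC² = 37.
Since AC² = 130 ≥ 37 + 29 = 66, the angle opposite AC is not acute, so the smallest enclosing circle has AC as diameter.
Centre = midpoint of AC = (-2.5, 4.5), r² = 130/4 = 32.5.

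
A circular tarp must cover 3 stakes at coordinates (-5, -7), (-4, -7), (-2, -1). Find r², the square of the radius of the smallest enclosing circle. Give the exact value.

Call the three points A, B, C in the order given.
Side lengths²: AB² = 1, AC² = 45, BC² = 40.
Since AC² = 45 ≥ 40 + 1 = 41, the angle opposite AC is not acute, so the smallest enclosing circle has AC as diameter.
Centre = midpoint of AC = (-3.5, -4), r² = 45/4 = 11.25.

11.25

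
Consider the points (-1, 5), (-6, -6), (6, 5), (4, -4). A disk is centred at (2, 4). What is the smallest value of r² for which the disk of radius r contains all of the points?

The required radius is the distance from (2, 4) to the farthest point.
Squared distances: 10, 164, 17, 68.
Maximum is 164, attained at (-6, -6).

164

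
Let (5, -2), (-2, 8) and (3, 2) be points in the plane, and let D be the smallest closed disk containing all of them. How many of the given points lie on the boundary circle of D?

2

Call the three points A, B, C in the order given.
Side lengths²: AB² = 149, AC² = 20, BC² = 61.
Since AB² = 149 ≥ 61 + 20 = 81, the angle opposite AB is not acute, so the smallest enclosing circle has AB as diameter.
Centre = midpoint of AB = (1.5, 3), r² = 149/4 = 37.25.
The points at distance exactly r from the centre are (5, -2), (-2, 8) — 2 points.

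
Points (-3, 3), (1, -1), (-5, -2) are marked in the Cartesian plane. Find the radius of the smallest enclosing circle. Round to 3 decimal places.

Call the three points A, B, C in the order given.
Side lengths²: AB² = 32, AC² = 29, BC² = 37.
Since BC² = 37 < 32 + 29 = 61, the triangle is acute, so the smallest enclosing circle is the circumcircle.
Circumcentre = (-31/14, -3/14), r² = 1073/98.
r = √(1073/98) ≈ 3.309.

3.309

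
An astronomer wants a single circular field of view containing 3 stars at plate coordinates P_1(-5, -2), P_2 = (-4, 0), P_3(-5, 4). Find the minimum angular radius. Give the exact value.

3

Side lengths²: P_1P_2² = 5, P_1P_3² = 36, P_2P_3² = 17.
Since P_1P_3² = 36 ≥ 17 + 5 = 22, the angle opposite P_1P_3 is not acute, so the smallest enclosing circle has P_1P_3 as diameter.
Centre = midpoint of P_1P_3 = (-5, 1), r² = 36/4 = 9.
r = √9 = 3.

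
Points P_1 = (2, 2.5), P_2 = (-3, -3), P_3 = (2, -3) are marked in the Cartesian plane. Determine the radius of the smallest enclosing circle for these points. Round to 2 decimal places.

3.72

Side lengths²: P_1P_2² = 55.25, P_1P_3² = 30.25, P_2P_3² = 25.
Since P_1P_2² = 55.25 ≥ 30.25 + 25 = 55.25, the angle opposite P_1P_2 is not acute, so the smallest enclosing circle has P_1P_2 as diameter.
Centre = midpoint of P_1P_2 = (-0.5, -0.25), r² = 55.25/4 = 13.8125.
r = √(13.8125) ≈ 3.72.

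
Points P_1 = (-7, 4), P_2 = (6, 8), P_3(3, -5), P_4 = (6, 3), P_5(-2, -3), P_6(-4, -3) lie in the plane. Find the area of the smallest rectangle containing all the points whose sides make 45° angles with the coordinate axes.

199.5

In coordinates u = x + y, v = x − y the rectangle is axis-aligned; the map (x,y)→(u,v) scales areas by 2.
u-values: -3, 14, -2, 9, -5, -7; range = 14 − (-7) = 21.
v-values: -11, -2, 8, 3, 1, -1; range = 8 − (-11) = 19.
Area = (21 × 19) / 2 = 199.5.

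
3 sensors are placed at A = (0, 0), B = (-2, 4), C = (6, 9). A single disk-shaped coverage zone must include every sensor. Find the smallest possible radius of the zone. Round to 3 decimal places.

Side lengths²: AB² = 20, AC² = 117, BC² = 89.
Since AC² = 117 ≥ 89 + 20 = 109, the angle opposite AC is not acute, so the smallest enclosing circle has AC as diameter.
Centre = midpoint of AC = (3, 4.5), r² = 117/4 = 29.25.
r = √(29.25) ≈ 5.408.

5.408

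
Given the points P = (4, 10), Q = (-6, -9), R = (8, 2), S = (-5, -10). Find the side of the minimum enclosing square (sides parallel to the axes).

20

The bounding box has width 14 and height 20.
An axis-aligned square enclosing the set must have side ≥ max(width, height).
So the minimum side is max(14, 20) = 20.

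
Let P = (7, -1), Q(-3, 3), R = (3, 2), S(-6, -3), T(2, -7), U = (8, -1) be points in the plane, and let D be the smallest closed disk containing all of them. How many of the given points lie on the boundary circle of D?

By Welzl's lemma the MEC is supported by two points (diametrically opposite) or three points (on a circumcircle).
The farthest pair is S–U with squared distance 200. The circle on this segment as diameter has centre (1, -2) and r² = 200/4 = 50.
Check P: distance² to centre = 37 ≤ 50, so it lies inside.
All remaining points lie in this disk, and no smaller disk contains both endpoints, so this is the minimum enclosing circle.
The points at distance exactly r from the centre are S, U — 2 points.

2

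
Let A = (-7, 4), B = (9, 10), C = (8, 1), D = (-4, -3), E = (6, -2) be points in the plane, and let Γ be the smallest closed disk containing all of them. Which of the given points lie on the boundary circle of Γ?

By Welzl's lemma the MEC is supported by two points (diametrically opposite) or three points (on a circumcircle).
The minimum enclosing circle is determined by three boundary points: A, B, D.
Their circumcentre is (2.2, 3.8) with r² = 84.68.
The farthest remaining point E is at distance² 48.08 ≤ 84.68.
The points at distance exactly r from the centre are A, B, D — 3 points.

A, B, D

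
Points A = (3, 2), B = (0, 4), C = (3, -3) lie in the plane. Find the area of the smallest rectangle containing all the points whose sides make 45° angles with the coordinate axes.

In coordinates u = x + y, v = x − y the rectangle is axis-aligned; the map (x,y)→(u,v) scales areas by 2.
u-values: 5, 4, 0; range = 5 − 0 = 5.
v-values: 1, -4, 6; range = 6 − (-4) = 10.
Area = (5 × 10) / 2 = 25.

25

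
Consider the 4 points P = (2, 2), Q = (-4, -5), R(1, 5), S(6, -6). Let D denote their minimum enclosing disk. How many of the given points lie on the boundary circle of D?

A smallest enclosing disk is always determined by at most three of the input points on its boundary.
The minimum enclosing circle is determined by three boundary points: Q, R, S.
Their circumcentre is (59/42, -61/42) with r² = 36865/882.
The farthest remaining point P is at distance² 10825/882 ≤ 36865/882.
The points at distance exactly r from the centre are Q, R, S — 3 points.

3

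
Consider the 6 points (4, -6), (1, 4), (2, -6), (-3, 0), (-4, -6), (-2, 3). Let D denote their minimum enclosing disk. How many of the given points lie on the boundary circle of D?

3

A smallest enclosing disk is always determined by at most three of the input points on its boundary.
The minimum enclosing circle is determined by three boundary points: (4, -6), (1, 4), (-4, -6).
Their circumcentre is (0, -1.75) with r² = 34.0625.
The farthest remaining point (-2, 3) is at distance² 26.5625 ≤ 34.0625.
The points at distance exactly r from the centre are (4, -6), (1, 4), (-4, -6) — 3 points.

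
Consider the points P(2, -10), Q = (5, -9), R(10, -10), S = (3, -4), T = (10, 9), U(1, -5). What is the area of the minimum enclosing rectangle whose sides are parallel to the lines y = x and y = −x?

In coordinates u = x + y, v = x − y the rectangle is axis-aligned; the map (x,y)→(u,v) scales areas by 2.
u-values: -8, -4, 0, -1, 19, -4; range = 19 − (-8) = 27.
v-values: 12, 14, 20, 7, 1, 6; range = 20 − 1 = 19.
Area = (27 × 19) / 2 = 256.5.

256.5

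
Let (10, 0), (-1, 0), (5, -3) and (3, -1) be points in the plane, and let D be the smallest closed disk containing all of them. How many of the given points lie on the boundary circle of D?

The minimum enclosing circle of a finite set is fixed by two of the points (as a diameter) or three (as a circumcircle).
The farthest pair is (10, 0)–(-1, 0) with squared distance 121. The circle on this segment as diameter has centre (4.5, 0) and r² = 121/4 = 30.25.
Check (5, -3): distance² to centre = 9.25 ≤ 30.25, so it lies inside.
All remaining points lie in this disk, and no smaller disk contains both endpoints, so this is the minimum enclosing circle.
The points at distance exactly r from the centre are (10, 0), (-1, 0) — 2 points.

2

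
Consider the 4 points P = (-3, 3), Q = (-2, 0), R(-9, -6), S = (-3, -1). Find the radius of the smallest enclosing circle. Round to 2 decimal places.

5.41

The farthest pair is P–R with squared distance 117. The circle on this segment as diameter has centre (-6, -1.5) and r² = 117/4 = 29.25.
Check Q: distance² to centre = 18.25 ≤ 29.25, so it lies inside.
All remaining points lie in this disk, and no smaller disk contains both endpoints, so this is the minimum enclosing circle.
r = √(29.25) ≈ 5.41.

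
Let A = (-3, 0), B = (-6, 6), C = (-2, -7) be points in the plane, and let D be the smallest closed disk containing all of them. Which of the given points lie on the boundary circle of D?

Side lengths²: AB² = 45, AC² = 50, BC² = 185.
Since BC² = 185 ≥ 50 + 45 = 95, the angle opposite BC is not acute, so the smallest enclosing circle has BC as diameter.
Centre = midpoint of BC = (-4, -0.5), r² = 185/4 = 46.25.
The points at distance exactly r from the centre are B, C — 2 points.

B, C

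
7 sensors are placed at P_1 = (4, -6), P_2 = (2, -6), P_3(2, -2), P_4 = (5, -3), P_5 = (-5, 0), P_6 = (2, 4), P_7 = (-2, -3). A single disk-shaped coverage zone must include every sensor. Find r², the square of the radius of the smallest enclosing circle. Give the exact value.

By Welzl's lemma the MEC is supported by two points (diametrically opposite) or three points (on a circumcircle).
The minimum enclosing circle is determined by three boundary points: P_1, P_5, P_6.
Their circumcentre is (0.5, -1.5) with r² = 32.5.
The farthest remaining point P_2 is at distance² 22.5 ≤ 32.5.

32.5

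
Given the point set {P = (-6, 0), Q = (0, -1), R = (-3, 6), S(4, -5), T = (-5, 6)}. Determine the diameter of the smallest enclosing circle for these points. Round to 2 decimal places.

The minimum enclosing circle of a finite set is fixed by two of the points (as a diameter) or three (as a circumcircle).
The farthest pair is S–T with squared distance 202. The circle on this segment as diameter has centre (-0.5, 0.5) and r² = 202/4 = 50.5.
Check P: distance² to centre = 30.5 ≤ 50.5, so it lies inside.
All remaining points lie in this disk, and no smaller disk contains both endpoints, so this is the minimum enclosing circle.
Diameter = 2r = 2√(50.5) ≈ 14.21.

14.21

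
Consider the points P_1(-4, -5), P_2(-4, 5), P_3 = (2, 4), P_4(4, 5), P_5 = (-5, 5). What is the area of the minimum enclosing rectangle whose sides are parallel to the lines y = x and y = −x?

99

In coordinates u = x + y, v = x − y the rectangle is axis-aligned; the map (x,y)→(u,v) scales areas by 2.
u-values: -9, 1, 6, 9, 0; range = 9 − (-9) = 18.
v-values: 1, -9, -2, -1, -10; range = 1 − (-10) = 11.
Area = (18 × 11) / 2 = 99.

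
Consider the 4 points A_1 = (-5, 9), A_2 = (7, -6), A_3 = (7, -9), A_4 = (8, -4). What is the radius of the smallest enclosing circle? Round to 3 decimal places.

By Welzl's lemma the MEC is supported by two points (diametrically opposite) or three points (on a circumcircle).
The farthest pair is A_1–A_3 with squared distance 468. The circle on this segment as diameter has centre (1, 0) and r² = 468/4 = 117.
Check A_2: distance² to centre = 72 ≤ 117, so it lies inside.
All remaining points lie in this disk, and no smaller disk contains both endpoints, so this is the minimum enclosing circle.
r = √117 ≈ 10.817.

10.817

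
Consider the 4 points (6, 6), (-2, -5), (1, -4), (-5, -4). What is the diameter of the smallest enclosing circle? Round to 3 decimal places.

14.866

By Welzl's lemma the MEC is supported by two points (diametrically opposite) or three points (on a circumcircle).
The farthest pair is (6, 6)–(-5, -4) with squared distance 221. The circle on this segment as diameter has centre (0.5, 1) and r² = 221/4 = 55.25.
Check (-2, -5): distance² to centre = 42.25 ≤ 55.25, so it lies inside.
All remaining points lie in this disk, and no smaller disk contains both endpoints, so this is the minimum enclosing circle.
Diameter = 2r = 2√(55.25) ≈ 14.866.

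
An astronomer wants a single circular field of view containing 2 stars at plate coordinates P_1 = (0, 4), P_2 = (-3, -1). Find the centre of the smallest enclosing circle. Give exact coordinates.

The smallest circle enclosing two points has them as diameter endpoints.
Centre = midpoint = (-1.5, 1.5); r² = |P_1P_2|²/4 = 34/4 = 8.5.
Centre = (-1.5, 1.5).

(-1.5, 1.5)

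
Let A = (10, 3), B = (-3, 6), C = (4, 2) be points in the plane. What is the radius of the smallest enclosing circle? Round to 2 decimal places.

6.67

Side lengths²: AB² = 178, AC² = 37, BC² = 65.
Since AB² = 178 ≥ 65 + 37 = 102, the angle opposite AB is not acute, so the smallest enclosing circle has AB as diameter.
Centre = midpoint of AB = (3.5, 4.5), r² = 178/4 = 44.5.
r = √(44.5) ≈ 6.67.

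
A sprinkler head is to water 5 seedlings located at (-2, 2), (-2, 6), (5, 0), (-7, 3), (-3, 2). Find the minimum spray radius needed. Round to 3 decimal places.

6.185

By Welzl's lemma the MEC is supported by two points (diametrically opposite) or three points (on a circumcircle).
The farthest pair is (5, 0)–(-7, 3) with squared distance 153. The circle on this segment as diameter has centre (-1, 1.5) and r² = 153/4 = 38.25.
Check (-2, 2): distance² to centre = 1.25 ≤ 38.25, so it lies inside.
All remaining points lie in this disk, and no smaller disk contains both endpoints, so this is the minimum enclosing circle.
r = √(38.25) ≈ 6.185.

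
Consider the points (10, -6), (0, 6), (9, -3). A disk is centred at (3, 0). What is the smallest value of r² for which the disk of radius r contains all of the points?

The required radius is the distance from (3, 0) to the farthest point.
Squared distances: 85, 45, 45.
Maximum is 85, attained at (10, -6).

85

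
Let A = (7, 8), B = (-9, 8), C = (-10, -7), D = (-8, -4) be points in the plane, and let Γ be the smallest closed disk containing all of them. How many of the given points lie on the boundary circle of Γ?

2

A smallest enclosing disk is always determined by at most three of the input points on its boundary.
The farthest pair is A–C with squared distance 514. The circle on this segment as diameter has centre (-1.5, 0.5) and r² = 514/4 = 128.5.
Check B: distance² to centre = 112.5 ≤ 128.5, so it lies inside.
All remaining points lie in this disk, and no smaller disk contains both endpoints, so this is the minimum enclosing circle.
The points at distance exactly r from the centre are A, C — 2 points.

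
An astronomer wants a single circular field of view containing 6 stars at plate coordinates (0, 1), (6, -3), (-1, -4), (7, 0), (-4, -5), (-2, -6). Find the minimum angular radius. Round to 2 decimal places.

A smallest enclosing disk is always determined by at most three of the input points on its boundary.
The farthest pair is (7, 0)–(-4, -5) with squared distance 146. The circle on this segment as diameter has centre (1.5, -2.5) and r² = 146/4 = 36.5.
Check (0, 1): distance² to centre = 14.5 ≤ 36.5, so it lies inside.
All remaining points lie in this disk, and no smaller disk contains both endpoints, so this is the minimum enclosing circle.
r = √(36.5) ≈ 6.04.

6.04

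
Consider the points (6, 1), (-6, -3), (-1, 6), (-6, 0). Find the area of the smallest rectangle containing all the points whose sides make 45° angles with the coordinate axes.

96

In coordinates u = x + y, v = x − y the rectangle is axis-aligned; the map (x,y)→(u,v) scales areas by 2.
u-values: 7, -9, 5, -6; range = 7 − (-9) = 16.
v-values: 5, -3, -7, -6; range = 5 − (-7) = 12.
Area = (16 × 12) / 2 = 96.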